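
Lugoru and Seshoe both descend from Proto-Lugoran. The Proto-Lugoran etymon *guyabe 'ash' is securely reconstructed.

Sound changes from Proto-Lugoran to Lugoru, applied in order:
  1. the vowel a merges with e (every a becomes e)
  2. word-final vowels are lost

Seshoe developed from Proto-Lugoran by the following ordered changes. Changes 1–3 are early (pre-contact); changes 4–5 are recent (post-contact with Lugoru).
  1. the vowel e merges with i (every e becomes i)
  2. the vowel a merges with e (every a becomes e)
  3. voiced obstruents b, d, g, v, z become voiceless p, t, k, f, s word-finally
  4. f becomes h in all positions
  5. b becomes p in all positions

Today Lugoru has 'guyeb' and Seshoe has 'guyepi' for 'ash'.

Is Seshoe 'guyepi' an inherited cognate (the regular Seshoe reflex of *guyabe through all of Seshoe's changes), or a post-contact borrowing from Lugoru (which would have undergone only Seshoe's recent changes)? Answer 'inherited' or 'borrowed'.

inherited

If inherited, *guyabe would pass through all of Seshoe's changes:
Seshoe: *guyabe
  guyabe → guyabi   [vowel merger]
  guyabi → guyebi   [vowel merger]
  guyebi (rule 3 does not apply)
  guyebi (rule 4 does not apply)
  guyebi → guyepi   [unconditioned shift]
  giving Seshoe guyepi.
If borrowed from Lugoru 'guyeb' after the early changes, it would undergo only the recent ones:
  rule 4 (unconditioned shift): no change (guyeb)
  rule 5 (unconditioned shift): guyeb → guyep
  ⇒ as a loan: guyep
Seshoe 'guyepi' matches the inherited outcome exactly, so it is an inherited cognate, not a loan.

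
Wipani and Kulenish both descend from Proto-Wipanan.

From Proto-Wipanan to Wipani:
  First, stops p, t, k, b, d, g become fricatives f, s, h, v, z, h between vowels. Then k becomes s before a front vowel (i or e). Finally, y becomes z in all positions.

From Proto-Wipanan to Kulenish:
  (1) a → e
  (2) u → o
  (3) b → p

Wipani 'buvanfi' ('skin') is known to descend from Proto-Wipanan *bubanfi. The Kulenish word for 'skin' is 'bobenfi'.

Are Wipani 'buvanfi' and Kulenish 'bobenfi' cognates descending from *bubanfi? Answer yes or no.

Derive the expected Kulenish reflex of *bubanfi:
Kulenish: start from *bubanfi.
  rule 1 (vowel merger): bubanfi → bubenfi
  rule 2 (vowel merger): bubenfi → bobenfi
  rule 3 (unconditioned shift): bobenfi → popenfi
  ⇒ Kulenish popenfi
The regular Kulenish reflex would be 'popenfi', but the attested form is 'bobenfi'. The correspondence is irregular, so they are not cognates (the Kulenish form has a different source).

no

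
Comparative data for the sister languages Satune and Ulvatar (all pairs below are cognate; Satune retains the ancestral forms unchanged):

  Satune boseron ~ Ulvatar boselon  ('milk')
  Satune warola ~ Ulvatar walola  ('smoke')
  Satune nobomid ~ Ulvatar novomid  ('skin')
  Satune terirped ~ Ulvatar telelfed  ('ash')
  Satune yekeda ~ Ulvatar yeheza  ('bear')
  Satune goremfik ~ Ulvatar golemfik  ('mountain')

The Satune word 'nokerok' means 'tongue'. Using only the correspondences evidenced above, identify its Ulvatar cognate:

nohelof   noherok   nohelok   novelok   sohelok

nohelok

yekeda ~ yeheza — Satune k corresponds to Ulvatar h between vowels (before a front vowel).
boseron ~ boselon, warola ~ walola — Satune r corresponds to Ulvatar l between vowels (before a back vowel).
Applying these to Satune 'nokerok':
  nokerok → noherok   (k→h between vowels (before a front vowel))
  noherok → nohelok   (r→l between vowels (before a back vowel))
So the Ulvatar cognate is 'nohelok'.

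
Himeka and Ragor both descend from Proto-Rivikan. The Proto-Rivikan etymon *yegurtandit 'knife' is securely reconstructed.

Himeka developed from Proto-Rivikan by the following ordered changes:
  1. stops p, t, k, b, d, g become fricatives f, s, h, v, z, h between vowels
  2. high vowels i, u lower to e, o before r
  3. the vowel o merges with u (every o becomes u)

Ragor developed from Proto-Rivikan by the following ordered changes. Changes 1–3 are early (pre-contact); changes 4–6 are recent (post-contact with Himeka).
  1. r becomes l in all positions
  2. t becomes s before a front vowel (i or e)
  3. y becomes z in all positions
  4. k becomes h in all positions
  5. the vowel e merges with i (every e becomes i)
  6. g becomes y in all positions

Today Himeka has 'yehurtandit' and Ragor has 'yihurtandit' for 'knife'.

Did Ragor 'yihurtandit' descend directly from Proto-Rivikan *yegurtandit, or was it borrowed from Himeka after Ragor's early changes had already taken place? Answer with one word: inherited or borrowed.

borrowed

If inherited, *yegurtandit would pass through all of Ragor's changes:
Ragor: *yegurtandit
  yegurtandit → yegultandit   [unconditioned shift]
  yegultandit (rule 2 does not apply)
  yegultandit → zegultandit   [unconditioned shift]
  zegultandit (rule 4 does not apply)
  zegultandit → zigultandit   [vowel merger]
  zigultandit → ziyultandit   [unconditioned shift]
  giving Ragor ziyultandit.
If borrowed from Himeka 'yehurtandit' after the early changes, it would undergo only the recent ones:
  rule 4 (unconditioned shift): no change (yehurtandit)
  rule 5 (vowel merger): yehurtandit → yihurtandit
  rule 6 (unconditioned shift): no change (yihurtandit)
  ⇒ as a loan: yihurtandit
Ragor 'yihurtandit' matches the loan outcome 'yihurtandit', not the inherited 'ziyultandit' — it skipped the early Ragor changes, so it was borrowed from Himeka.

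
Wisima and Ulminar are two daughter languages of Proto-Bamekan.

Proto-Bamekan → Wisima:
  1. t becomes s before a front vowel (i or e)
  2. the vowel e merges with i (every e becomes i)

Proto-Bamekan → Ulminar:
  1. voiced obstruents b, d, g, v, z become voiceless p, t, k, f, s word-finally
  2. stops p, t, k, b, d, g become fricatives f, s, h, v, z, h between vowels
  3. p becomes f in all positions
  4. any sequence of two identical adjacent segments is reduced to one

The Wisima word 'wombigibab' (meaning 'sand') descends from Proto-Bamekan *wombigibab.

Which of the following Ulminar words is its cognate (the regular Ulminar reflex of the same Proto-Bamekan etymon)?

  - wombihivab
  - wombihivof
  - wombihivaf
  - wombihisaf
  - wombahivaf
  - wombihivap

wombihivaf

Ulminar: *wombigibab > wombigibap > wombihivap > wombihivaf  (by final devoicing, intervocalic lenition, unconditioned shift)
Only 'wombihivaf' matches the regular Ulminar development of *wombigibab.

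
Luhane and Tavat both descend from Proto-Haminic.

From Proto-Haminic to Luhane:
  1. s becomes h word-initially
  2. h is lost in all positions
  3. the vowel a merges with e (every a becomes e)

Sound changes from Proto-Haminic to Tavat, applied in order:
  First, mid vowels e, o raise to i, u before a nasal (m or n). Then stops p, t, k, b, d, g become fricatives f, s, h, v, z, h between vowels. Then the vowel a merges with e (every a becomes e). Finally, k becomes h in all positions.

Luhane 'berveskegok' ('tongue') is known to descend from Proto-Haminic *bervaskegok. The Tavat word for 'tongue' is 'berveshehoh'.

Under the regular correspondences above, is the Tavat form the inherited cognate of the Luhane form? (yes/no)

yes

Derive the expected Tavat reflex of *bervaskegok:
Tavat: *bervaskegok > bervaskehok > berveskehok > berveshehoh  (by intervocalic lenition, vowel merger, unconditioned shift)
Tavat 'berveshehoh' matches the regular reflex exactly, so the pair is cognate.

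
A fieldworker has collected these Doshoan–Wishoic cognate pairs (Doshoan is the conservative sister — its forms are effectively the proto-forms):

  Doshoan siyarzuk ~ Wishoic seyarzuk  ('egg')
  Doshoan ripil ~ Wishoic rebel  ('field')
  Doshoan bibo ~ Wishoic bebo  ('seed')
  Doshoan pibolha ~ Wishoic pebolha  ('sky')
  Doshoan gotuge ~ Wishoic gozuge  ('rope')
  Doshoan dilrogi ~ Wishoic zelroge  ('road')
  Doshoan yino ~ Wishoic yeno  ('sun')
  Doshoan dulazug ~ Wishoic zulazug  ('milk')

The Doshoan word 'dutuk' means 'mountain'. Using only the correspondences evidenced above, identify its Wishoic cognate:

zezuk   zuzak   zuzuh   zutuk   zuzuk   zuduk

zuzuk

dulazug ~ zulazug — Doshoan d corresponds to Wishoic z word-initially before a back vowel.
gotuge ~ gozuge — Doshoan t corresponds to Wishoic z between vowels (before a back vowel).
Applying these to Doshoan 'dutuk':
  dutuk → zutuk   (d→z word-initially before a back vowel)
  zutuk → zuzuk   (t→z between vowels (before a back vowel))
So the Wishoic cognate is 'zuzuk'.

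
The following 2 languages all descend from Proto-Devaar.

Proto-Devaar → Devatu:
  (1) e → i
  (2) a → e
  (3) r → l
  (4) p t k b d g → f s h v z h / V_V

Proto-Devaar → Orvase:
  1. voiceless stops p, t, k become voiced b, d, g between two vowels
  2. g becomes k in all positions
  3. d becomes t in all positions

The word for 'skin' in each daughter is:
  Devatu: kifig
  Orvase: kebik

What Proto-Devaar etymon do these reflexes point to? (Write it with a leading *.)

*kepig

Position 2: Devatu has i, Orvase has e. Orvase preserves e here (none of its changes turn any other segment into e), so the proto-segment is *e.
Position 3: Devatu has f, Orvase has b. Taking the neighbouring segments as reconstructed: Devatu f could go back to *p or *f; Orvase b could go back to *p or *b — the one source consistent with every daughter is *p.
Position 5: Devatu has g, Orvase has k. Devatu preserves g here (none of its changes turn any other segment into g), so the proto-segment is *g.
Continuing position by position gives *kepig; check it forward:
Devatu: start from *kepig.
  rule 1 (vowel merger): kepig → kipig
  rule 2: no change — kipig
  rule 3: no change — kipig
  rule 4 (intervocalic lenition): kipig → kifig
  ⇒ Devatu kifig
Orvase: *kepig > kebig > kebik  (by intervocalic voicing, unconditioned shift)
Only *kepig yields all of Devatu kifig, Orvase kebik.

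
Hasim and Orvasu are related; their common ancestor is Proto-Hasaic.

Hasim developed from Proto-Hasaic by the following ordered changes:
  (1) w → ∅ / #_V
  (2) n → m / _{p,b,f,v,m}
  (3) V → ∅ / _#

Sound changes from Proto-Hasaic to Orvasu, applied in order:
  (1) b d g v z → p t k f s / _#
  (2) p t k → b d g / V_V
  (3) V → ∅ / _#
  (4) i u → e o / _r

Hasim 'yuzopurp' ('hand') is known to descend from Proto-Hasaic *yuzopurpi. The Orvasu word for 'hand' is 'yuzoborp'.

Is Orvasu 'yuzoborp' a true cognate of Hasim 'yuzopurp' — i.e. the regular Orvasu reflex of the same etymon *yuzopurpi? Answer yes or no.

yes

Derive the expected Orvasu reflex of *yuzopurpi:
Orvasu: *yuzopurpi > yuzoburpi > yuzoburp > yuzoborp  (by intervocalic voicing, apocope, pre-rhotic lowering)
Orvasu 'yuzoborp' matches the regular reflex exactly, so the pair is cognate.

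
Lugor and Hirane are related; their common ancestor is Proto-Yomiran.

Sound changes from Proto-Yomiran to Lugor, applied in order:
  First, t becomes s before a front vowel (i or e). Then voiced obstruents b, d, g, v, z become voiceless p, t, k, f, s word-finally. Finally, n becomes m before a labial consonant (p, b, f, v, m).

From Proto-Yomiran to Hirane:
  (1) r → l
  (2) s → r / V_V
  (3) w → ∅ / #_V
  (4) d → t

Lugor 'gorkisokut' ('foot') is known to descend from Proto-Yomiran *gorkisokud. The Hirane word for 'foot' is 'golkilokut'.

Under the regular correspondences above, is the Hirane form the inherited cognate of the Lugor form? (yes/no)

Derive the expected Hirane reflex of *gorkisokud:
Hirane: start from *gorkisokud.
  rule 1 (unconditioned shift): gorkisokud → golkisokud
  rule 2 (rhotacism): golkisokud → golkirokud
  rule 3: no change — golkirokud
  rule 4 (unconditioned shift): golkirokud → golkirokut
  ⇒ Hirane golkirokut
The regular Hirane reflex would be 'golkirokut', but the attested form is 'golkilokut'. The correspondence is irregular, so they are not cognates (the Hirane form has a different source).

no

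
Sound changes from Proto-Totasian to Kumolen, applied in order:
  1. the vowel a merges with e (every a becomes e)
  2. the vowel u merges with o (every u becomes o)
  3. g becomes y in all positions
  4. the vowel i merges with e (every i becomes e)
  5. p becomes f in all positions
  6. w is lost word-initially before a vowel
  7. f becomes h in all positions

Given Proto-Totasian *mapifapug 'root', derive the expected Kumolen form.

mehehehoy

Kumolen: *mapifapug > mepifepug > mepifepog > mepifepoy > mepefepoy > mefefefoy > mehehehoy  (by vowel merger, vowel merger, unconditioned shift, vowel merger, unconditioned shift, unconditioned shift)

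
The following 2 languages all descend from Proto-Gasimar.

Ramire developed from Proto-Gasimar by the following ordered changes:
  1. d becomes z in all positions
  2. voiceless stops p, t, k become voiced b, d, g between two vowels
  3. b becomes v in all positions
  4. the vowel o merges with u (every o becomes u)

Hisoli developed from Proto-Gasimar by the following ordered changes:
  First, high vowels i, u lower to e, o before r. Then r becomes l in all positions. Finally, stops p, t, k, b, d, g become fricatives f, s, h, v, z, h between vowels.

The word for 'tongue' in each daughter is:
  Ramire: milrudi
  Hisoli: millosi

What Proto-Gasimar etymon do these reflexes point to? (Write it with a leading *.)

*milroti

Position 6: Ramire has d, Hisoli has s. In Ramire, d can only continue *t, so the proto-segment is *t.
Position 5: Ramire has u, Hisoli has o. Taking the neighbouring segments as reconstructed: Ramire u could go back to *o or *u; Hisoli o can only go back to *o — the one source consistent with every daughter is *o.
Position 4: Ramire has r, Hisoli has l. Ramire preserves r here (none of its changes turn any other segment into r), so the proto-segment is *r.
The remaining positions agree across the daughters. Check the candidate against every language:
Ramire: start from *milroti.
  rule 1: no change — milroti
  rule 2 (intervocalic voicing): milroti → milrodi
  rule 3: no change — milrodi
  rule 4 (vowel merger): milrodi → milrudi
  ⇒ Ramire milrudi
Hisoli: start from *milroti.
  rule 1: no change — milroti
  rule 2 (unconditioned shift): milroti → milloti
  rule 3 (intervocalic lenition): milloti → millosi
  ⇒ Hisoli millosi
*milroti is the unique common source.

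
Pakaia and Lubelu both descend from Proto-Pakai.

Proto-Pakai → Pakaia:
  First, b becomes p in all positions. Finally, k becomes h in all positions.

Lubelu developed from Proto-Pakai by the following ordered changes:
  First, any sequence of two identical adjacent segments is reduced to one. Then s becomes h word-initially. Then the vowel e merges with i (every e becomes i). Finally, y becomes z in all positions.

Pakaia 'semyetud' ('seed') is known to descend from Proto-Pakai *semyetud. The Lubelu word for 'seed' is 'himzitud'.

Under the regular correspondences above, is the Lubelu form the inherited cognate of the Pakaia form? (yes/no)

Derive the expected Lubelu reflex of *semyetud:
Lubelu: *semyetud > hemyetud > himyitud > himzitud  (by debuccalisation, vowel merger, unconditioned shift)
Lubelu 'himzitud' matches the regular reflex exactly, so the pair is cognate.

yes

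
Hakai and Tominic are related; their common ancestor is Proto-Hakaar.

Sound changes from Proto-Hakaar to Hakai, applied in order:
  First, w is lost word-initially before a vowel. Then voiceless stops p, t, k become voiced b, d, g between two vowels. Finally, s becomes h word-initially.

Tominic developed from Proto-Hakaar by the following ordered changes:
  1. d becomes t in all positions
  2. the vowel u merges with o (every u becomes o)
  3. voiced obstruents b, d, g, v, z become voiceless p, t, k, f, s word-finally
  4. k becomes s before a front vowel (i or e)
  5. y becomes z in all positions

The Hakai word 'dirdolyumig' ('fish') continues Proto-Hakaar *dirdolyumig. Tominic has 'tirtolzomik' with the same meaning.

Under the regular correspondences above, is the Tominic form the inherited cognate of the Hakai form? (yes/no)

Derive the expected Tominic reflex of *dirdolyumig:
Tominic: start from *dirdolyumig.
  rule 1 (unconditioned shift): dirdolyumig → tirtolyumig
  rule 2 (vowel merger): tirtolyumig → tirtolyomig
  rule 3 (final devoicing): tirtolyomig → tirtolyomik
  rule 4: no change — tirtolyomik
  rule 5 (unconditioned shift): tirtolyomik → tirtolzomik
  ⇒ Tominic tirtolzomik
Tominic 'tirtolzomik' matches the regular reflex exactly, so the pair is cognate.

yes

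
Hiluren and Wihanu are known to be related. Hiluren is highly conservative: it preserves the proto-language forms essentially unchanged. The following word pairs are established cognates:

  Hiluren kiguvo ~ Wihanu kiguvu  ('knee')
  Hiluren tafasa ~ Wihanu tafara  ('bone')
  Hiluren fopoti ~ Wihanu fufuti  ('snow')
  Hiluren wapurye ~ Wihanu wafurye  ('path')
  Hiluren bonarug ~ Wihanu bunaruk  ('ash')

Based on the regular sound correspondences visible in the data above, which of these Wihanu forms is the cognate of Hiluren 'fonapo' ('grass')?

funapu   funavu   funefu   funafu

funafu

bonarug ~ bunaruk — Hiluren o corresponds to Wihanu u after a consonant, before a nasal.
fopoti ~ fufuti — Hiluren p corresponds to Wihanu f between vowels (before a back vowel).
kiguvo ~ kiguvu — Hiluren o corresponds to Wihanu u word-finally.
Applying these to Hiluren 'fonapo':
  fonapo → funapo   (o→u after a consonant, before a nasal)
  funapo → funafo   (p→f between vowels (before a back vowel))
  funafo → funafu   (o→u word-finally)
So the Wihanu cognate is 'funafu'.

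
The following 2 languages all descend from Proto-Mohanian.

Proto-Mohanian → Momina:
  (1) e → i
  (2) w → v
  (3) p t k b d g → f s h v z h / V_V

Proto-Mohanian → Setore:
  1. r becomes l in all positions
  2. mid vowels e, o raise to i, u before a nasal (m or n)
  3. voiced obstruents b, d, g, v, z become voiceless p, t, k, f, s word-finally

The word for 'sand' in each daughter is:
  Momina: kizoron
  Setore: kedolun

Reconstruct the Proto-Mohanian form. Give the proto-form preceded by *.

*kedoron

Position 6: Momina has o, Setore has u. Momina preserves o here (none of its changes turn any other segment into o), so the proto-segment is *o.
Position 5: Momina has r, Setore has l. Momina preserves r here (none of its changes turn any other segment into r), so the proto-segment is *r.
Verify the candidate proto-form against each daughter:
Momina: start from *kedoron.
  rule 1 (vowel merger): kedoron → kidoron
  rule 2: no change — kidoron
  rule 3 (intervocalic lenition): kidoron → kizoron
  ⇒ Momina kizoron
Setore: *kedoron > kedolon > kedolun  (by unconditioned shift, pre-nasal raising)
*kedoron is the unique common source.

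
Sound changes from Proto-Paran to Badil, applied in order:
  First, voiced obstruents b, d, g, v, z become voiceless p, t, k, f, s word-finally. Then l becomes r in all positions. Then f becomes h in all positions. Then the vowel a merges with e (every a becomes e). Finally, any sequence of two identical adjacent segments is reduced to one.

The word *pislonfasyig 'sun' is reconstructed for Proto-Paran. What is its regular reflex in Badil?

Badil: start from *pislonfasyig.
  rule 1 (final devoicing): pislonfasyig → pislonfasyik
  rule 2 (unconditioned shift): pislonfasyik → pisronfasyik
  rule 3 (unconditioned shift): pisronfasyik → pisronhasyik
  rule 4 (vowel merger): pisronhasyik → pisronhesyik
  rule 5: no change — pisronhesyik
  ⇒ Badil pisronhesyik

pisronhesyik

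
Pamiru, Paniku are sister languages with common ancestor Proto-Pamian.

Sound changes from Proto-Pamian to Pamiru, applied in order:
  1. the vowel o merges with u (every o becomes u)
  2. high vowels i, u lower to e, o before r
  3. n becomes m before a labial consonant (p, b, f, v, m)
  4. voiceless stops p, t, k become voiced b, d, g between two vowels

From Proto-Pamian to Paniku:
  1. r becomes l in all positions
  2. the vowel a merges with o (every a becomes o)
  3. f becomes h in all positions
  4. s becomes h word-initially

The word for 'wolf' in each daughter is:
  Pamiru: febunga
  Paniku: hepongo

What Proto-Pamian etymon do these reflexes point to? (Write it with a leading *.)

*feponga

Position 4: Pamiru has u, Paniku has o. Taking the neighbouring segments as reconstructed: Pamiru u could go back to *o or *u; Paniku o could go back to *a or *o — the one source consistent with every daughter is *o.
Position 7: Pamiru has a, Paniku has o. Pamiru preserves a here (none of its changes turn any other segment into a), so the proto-segment is *a.
Position 3: Pamiru has b, Paniku has p. Paniku preserves p here (none of its changes turn any other segment into p), so the proto-segment is *p.
Verify the candidate proto-form against each daughter:
Pamiru: *feponga > fepunga > febunga  (by vowel merger, intervocalic voicing)
Paniku: *feponga
  feponga (rule 1 does not apply)
  feponga → fepongo   [vowel merger]
  fepongo → hepongo   [unconditioned shift]
  hepongo (rule 4 does not apply)
  giving Paniku hepongo.
*feponga is the unique common source.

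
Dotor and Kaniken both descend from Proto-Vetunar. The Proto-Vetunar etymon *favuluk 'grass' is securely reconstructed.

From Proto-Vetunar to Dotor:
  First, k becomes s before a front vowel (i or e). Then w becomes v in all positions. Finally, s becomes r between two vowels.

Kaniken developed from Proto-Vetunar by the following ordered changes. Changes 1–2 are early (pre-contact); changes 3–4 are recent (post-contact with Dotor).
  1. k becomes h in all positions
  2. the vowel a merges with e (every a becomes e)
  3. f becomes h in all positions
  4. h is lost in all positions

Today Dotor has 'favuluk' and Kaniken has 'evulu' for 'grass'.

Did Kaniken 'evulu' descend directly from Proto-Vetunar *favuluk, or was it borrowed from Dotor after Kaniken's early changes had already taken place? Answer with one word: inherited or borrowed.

If inherited, *favuluk would pass through all of Kaniken's changes:
Kaniken: *favuluk
  favuluk → favuluh   [unconditioned shift]
  favuluh → fevuluh   [vowel merger]
  fevuluh → hevuluh   [unconditioned shift]
  hevuluh → evulu   [h-loss]
  giving Kaniken evulu.
If borrowed from Dotor 'favuluk' after the early changes, it would undergo only the recent ones:
  rule 3 (unconditioned shift): favuluk → havuluk
  rule 4 (h-loss): havuluk → avuluk
  ⇒ as a loan: avuluk
Kaniken 'evulu' matches the inherited outcome exactly, so it is an inherited cognate, not a loan.

inherited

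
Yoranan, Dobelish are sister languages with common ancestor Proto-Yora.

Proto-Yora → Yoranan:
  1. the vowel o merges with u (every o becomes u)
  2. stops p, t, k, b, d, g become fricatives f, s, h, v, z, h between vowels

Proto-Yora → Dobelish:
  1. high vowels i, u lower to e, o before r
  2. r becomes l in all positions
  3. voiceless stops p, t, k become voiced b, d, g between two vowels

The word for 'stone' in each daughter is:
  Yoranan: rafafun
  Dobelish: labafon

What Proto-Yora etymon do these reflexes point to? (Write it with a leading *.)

*rapafon

Position 3: Yoranan has f, Dobelish has b. Taking the neighbouring segments as reconstructed: Yoranan f could go back to *p or *f; Dobelish b could go back to *p or *b — the one source consistent with every daughter is *p.
Position 6: Yoranan has u, Dobelish has o. Taking the neighbouring segments as reconstructed: Yoranan u could go back to *o or *u; Dobelish o can only go back to *o — the one source consistent with every daughter is *o.
Continuing position by position gives *rapafon; check it forward:
Yoranan: start from *rapafon.
  rule 1 (vowel merger): rapafon → rapafun
  rule 2 (intervocalic lenition): rapafun → rafafun
  ⇒ Yoranan rafafun
Dobelish: start from *rapafon.
  rule 1: no change — rapafon
  rule 2 (unconditioned shift): rapafon → lapafon
  rule 3 (intervocalic voicing): lapafon → labafon
  ⇒ Dobelish labafon
Only *rapafon yields all of Yoranan rafafun, Dobelish labafon.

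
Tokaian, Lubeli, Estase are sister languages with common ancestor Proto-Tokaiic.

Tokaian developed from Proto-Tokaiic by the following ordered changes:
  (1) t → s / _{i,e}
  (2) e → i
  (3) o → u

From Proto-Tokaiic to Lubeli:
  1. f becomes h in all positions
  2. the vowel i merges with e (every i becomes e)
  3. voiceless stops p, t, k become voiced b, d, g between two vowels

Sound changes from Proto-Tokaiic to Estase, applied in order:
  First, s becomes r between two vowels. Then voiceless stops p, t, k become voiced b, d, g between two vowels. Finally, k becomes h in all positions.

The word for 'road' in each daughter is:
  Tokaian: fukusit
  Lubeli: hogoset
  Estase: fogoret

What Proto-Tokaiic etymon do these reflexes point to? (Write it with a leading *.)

*fokoset

Position 6: Tokaian has i, Lubeli has e, Estase has e. Estase preserves e here (none of its changes turn any other segment into e), so the proto-segment is *e.
Position 4: Tokaian has u, Lubeli has o, Estase has o. Lubeli preserves o here (none of its changes turn any other segment into o), so the proto-segment is *o.
Position 2: Tokaian has u, Lubeli has o, Estase has o. Lubeli preserves o here (none of its changes turn any other segment into o), so the proto-segment is *o.
Continuing position by position gives *fokoset; check it forward:
Tokaian: start from *fokoset.
  rule 1: no change — fokoset
  rule 2 (vowel merger): fokoset → fokosit
  rule 3 (vowel merger): fokosit → fukusit
  ⇒ Tokaian fukusit
Lubeli: start from *fokoset.
  rule 1 (unconditioned shift): fokoset → hokoset
  rule 2: no change — hokoset
  rule 3 (intervocalic voicing): hokoset → hogoset
  ⇒ Lubeli hogoset
Estase: *fokoset
  fokoset → fokoret   [rhotacism]
  fokoret → fogoret   [intervocalic voicing]
  fogoret (rule 3 does not apply)
  giving Estase fogoret.
*fokoset is the unique common source.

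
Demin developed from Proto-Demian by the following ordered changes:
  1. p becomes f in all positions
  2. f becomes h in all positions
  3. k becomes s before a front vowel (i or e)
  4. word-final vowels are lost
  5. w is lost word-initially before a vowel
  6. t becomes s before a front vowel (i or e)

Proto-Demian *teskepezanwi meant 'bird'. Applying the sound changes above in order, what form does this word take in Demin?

sessehezanw

Demin: start from *teskepezanwi.
  rule 1 (unconditioned shift): teskepezanwi → teskefezanwi
  rule 2 (unconditioned shift): teskefezanwi → teskehezanwi
  rule 3 (palatalisation): teskehezanwi → tessehezanwi
  rule 4 (apocope): tessehezanwi → tessehezanw
  rule 5: no change — tessehezanw
  rule 6 (palatalisation): tessehezanw → sessehezanw
  ⇒ Demin sessehezanw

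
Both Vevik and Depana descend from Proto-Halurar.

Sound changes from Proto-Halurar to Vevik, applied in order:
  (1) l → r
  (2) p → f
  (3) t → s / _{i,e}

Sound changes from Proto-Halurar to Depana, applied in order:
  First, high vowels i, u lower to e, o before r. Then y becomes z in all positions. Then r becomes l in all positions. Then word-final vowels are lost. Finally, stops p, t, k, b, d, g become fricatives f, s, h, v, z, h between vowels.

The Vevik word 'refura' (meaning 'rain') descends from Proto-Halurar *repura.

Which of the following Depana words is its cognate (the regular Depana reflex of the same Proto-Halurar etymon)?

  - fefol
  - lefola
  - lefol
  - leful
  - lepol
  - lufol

lefol

Depana: *repura
  repura → repora   [pre-rhotic lowering]
  repora (rule 2 does not apply)
  repora → lepola   [unconditioned shift]
  lepola → lepol   [apocope]
  lepol → lefol   [intervocalic lenition]
  giving Depana lefol.
Only 'lefol' matches the regular Depana development of *repura.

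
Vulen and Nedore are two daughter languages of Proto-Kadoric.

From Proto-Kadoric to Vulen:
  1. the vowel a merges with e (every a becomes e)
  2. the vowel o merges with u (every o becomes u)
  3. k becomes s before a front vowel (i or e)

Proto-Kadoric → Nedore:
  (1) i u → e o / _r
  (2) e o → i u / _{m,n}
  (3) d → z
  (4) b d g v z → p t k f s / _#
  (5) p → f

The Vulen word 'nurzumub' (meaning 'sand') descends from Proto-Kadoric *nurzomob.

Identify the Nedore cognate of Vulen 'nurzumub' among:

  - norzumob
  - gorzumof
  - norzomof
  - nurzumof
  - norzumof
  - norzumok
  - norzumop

norzumof

Nedore: *nurzomob
  nurzomob → norzomob   [pre-rhotic lowering]
  norzomob → norzumob   [pre-nasal raising]
  norzumob (rule 3 does not apply)
  norzumob → norzumop   [final devoicing]
  norzumop → norzumof   [unconditioned shift]
  giving Nedore norzumof.
Among the options, 'norzumof' alone shows every Nedore change applied in order.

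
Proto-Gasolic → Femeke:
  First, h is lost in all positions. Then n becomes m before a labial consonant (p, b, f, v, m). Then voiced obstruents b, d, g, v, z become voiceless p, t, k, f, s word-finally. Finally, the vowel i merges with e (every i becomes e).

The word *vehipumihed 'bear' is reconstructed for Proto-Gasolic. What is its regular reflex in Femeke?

veepumeet

Femeke: *vehipumihed
  vehipumihed → veipumied   [h-loss]
  veipumied (rule 2 does not apply)
  veipumied → veipumiet   [final devoicing]
  veipumiet → veepumeet   [vowel merger]
  giving Femeke veepumeet.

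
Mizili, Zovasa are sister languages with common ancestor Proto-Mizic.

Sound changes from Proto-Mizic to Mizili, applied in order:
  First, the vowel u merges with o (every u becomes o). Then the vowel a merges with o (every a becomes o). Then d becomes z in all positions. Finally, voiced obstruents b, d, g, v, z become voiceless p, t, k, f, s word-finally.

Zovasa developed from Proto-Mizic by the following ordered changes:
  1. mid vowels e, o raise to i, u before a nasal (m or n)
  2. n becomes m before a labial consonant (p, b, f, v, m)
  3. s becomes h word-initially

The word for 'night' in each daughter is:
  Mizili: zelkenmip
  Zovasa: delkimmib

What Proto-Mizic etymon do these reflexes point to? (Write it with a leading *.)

*delkenmib

Position 5: Mizili has e, Zovasa has i. Mizili preserves e here (none of its changes turn any other segment into e), so the proto-segment is *e.
Position 1: Mizili has z, Zovasa has d. Zovasa preserves d here (none of its changes turn any other segment into d), so the proto-segment is *d.
Position 9: Mizili has p, Zovasa has b. Zovasa preserves b here (none of its changes turn any other segment into b), so the proto-segment is *b.
Continuing position by position gives *delkenmib; check it forward:
Mizili: start from *delkenmib.
  rule 1: no change — delkenmib
  rule 2: no change — delkenmib
  rule 3 (unconditioned shift): delkenmib → zelkenmib
  rule 4 (final devoicing): zelkenmib → zelkenmip
  ⇒ Mizili zelkenmip
Zovasa: start from *delkenmib.
  rule 1 (pre-nasal raising): delkenmib → delkinmib
  rule 2 (nasal place assimilation): delkinmib → delkimmib
  rule 3: no change — delkimmib
  ⇒ Zovasa delkimmib
No other proto-form is consistent with every reflex, so the reconstruction is *delkenmib.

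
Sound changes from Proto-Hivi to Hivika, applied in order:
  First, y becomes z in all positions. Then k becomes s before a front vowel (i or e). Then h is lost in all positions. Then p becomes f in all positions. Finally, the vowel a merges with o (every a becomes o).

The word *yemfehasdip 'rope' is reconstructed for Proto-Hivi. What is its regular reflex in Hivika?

zemfeosdif

Hivika: *yemfehasdip > zemfehasdip > zemfeasdip > zemfeasdif > zemfeosdif  (by unconditioned shift, h-loss, unconditioned shift, vowel merger)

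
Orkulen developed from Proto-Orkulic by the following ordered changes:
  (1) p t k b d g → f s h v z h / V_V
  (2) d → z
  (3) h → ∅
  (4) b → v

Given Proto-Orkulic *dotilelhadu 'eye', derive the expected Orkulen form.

Orkulen: start from *dotilelhadu.
  rule 1 (intervocalic lenition): dotilelhadu → dosilelhazu
  rule 2 (unconditioned shift): dosilelhazu → zosilelhazu
  rule 3 (h-loss): zosilelhazu → zosilelazu
  rule 4: no change — zosilelazu
  ⇒ Orkulen zosilelazu

zosilelazu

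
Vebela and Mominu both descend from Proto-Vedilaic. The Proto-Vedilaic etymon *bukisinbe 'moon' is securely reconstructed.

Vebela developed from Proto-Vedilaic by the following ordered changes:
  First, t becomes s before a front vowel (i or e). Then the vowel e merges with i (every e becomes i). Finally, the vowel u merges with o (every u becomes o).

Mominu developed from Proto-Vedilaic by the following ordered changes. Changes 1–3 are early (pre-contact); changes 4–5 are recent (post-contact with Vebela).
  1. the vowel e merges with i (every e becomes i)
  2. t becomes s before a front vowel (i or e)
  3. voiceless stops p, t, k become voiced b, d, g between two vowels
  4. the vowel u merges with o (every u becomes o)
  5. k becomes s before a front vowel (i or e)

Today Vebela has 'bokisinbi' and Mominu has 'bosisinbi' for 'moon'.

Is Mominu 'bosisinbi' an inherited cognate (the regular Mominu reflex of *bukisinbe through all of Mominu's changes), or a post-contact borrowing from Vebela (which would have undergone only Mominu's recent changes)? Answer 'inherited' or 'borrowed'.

If inherited, *bukisinbe would pass through all of Mominu's changes:
Mominu: *bukisinbe
  bukisinbe → bukisinbi   [vowel merger]
  bukisinbi (rule 2 does not apply)
  bukisinbi → bugisinbi   [intervocalic voicing]
  bugisinbi → bogisinbi   [vowel merger]
  bogisinbi (rule 5 does not apply)
  giving Mominu bogisinbi.
If borrowed from Vebela 'bokisinbi' after the early changes, it would undergo only the recent ones:
  rule 4 (vowel merger): no change (bokisinbi)
  rule 5 (palatalisation): bokisinbi → bosisinbi
  ⇒ as a loan: bosisinbi
Mominu 'bosisinbi' matches the loan outcome 'bosisinbi', not the inherited 'bogisinbi' — it skipped the early Mominu changes, so it was borrowed from Vebela.

borrowed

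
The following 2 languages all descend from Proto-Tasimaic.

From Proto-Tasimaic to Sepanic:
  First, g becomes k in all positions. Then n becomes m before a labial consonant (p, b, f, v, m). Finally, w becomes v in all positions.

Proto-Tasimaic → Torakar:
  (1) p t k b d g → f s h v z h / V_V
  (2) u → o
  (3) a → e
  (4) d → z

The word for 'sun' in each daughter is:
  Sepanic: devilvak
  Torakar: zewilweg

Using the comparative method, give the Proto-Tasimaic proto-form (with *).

*dewilwag

Position 6: Sepanic has v, Torakar has w. Torakar preserves w here (none of its changes turn any other segment into w), so the proto-segment is *w.
Position 8: Sepanic has k, Torakar has g. Torakar preserves g here (none of its changes turn any other segment into g), so the proto-segment is *g.
Position 7: Sepanic has a, Torakar has e. Sepanic preserves a here (none of its changes turn any other segment into a), so the proto-segment is *a.
Verify the candidate proto-form against each daughter:
Sepanic: *dewilwag
  dewilwag → dewilwak   [unconditioned shift]
  dewilwak (rule 2 does not apply)
  dewilwak → devilvak   [unconditioned shift]
  giving Sepanic devilvak.
Torakar: *dewilwag > dewilweg > zewilweg  (by vowel merger, unconditioned shift)
*dewilwag is the unique common source.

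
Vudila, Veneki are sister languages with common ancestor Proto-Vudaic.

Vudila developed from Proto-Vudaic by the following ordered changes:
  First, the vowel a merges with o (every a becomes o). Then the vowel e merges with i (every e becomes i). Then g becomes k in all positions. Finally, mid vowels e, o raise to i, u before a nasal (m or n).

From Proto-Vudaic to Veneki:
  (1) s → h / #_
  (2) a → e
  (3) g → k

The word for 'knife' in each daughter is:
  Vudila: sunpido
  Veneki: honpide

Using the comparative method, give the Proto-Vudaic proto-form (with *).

*sonpida

Position 2: Vudila has u, Veneki has o. Veneki preserves o here (none of its changes turn any other segment into o), so the proto-segment is *o.
Position 7: Vudila has o, Veneki has e. Taking the neighbouring segments as reconstructed: Vudila o could go back to *a or *o; Veneki e could go back to *a or *e — the one source consistent with every daughter is *a.
Continuing position by position gives *sonpida; check it forward:
Vudila: start from *sonpida.
  rule 1 (vowel merger): sonpida → sonpido
  rule 2: no change — sonpido
  rule 3: no change — sonpido
  rule 4 (pre-nasal raising): sonpido → sunpido
  ⇒ Vudila sunpido
Veneki: start from *sonpida.
  rule 1 (debuccalisation): sonpida → honpida
  rule 2 (vowel merger): honpida → honpide
  rule 3: no change — honpide
  ⇒ Veneki honpide
No other proto-form is consistent with every reflex, so the reconstruction is *sonpida.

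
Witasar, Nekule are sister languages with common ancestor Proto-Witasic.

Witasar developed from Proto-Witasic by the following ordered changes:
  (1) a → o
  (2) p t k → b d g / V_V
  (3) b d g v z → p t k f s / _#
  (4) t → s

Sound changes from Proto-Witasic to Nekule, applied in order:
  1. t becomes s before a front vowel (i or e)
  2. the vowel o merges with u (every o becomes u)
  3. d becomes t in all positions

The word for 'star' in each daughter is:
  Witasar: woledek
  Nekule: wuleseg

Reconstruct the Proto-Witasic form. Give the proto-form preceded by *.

*woleteg

Position 7: Witasar has k, Nekule has g. Nekule preserves g here (none of its changes turn any other segment into g), so the proto-segment is *g.
Position 2: Witasar has o, Nekule has u. Taking the neighbouring segments as reconstructed: Witasar o could go back to *a or *o; Nekule u could go back to *o or *u — the one source consistent with every daughter is *o.
Continuing position by position gives *woleteg; check it forward:
Witasar: *woleteg
  woleteg (rule 1 does not apply)
  woleteg → woledeg   [intervocalic voicing]
  woledeg → woledek   [final devoicing]
  woledek (rule 4 does not apply)
  giving Witasar woledek.
Nekule: start from *woleteg.
  rule 1 (palatalisation): woleteg → woleseg
  rule 2 (vowel merger): woleseg → wuleseg
  rule 3: no change — wuleseg
  ⇒ Nekule wuleseg
*woleteg is the unique common source.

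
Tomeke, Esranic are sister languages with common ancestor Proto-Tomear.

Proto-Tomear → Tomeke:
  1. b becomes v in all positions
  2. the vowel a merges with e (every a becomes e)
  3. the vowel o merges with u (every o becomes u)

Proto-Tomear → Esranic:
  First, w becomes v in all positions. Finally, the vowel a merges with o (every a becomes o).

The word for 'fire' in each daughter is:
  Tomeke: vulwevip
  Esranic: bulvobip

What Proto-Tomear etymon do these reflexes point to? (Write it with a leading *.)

Position 6: Tomeke has v, Esranic has b. Esranic preserves b here (none of its changes turn any other segment into b), so the proto-segment is *b.
Position 1: Tomeke has v, Esranic has b. Esranic preserves b here (none of its changes turn any other segment into b), so the proto-segment is *b.
Position 4: Tomeke has w, Esranic has v. Tomeke preserves w here (none of its changes turn any other segment into w), so the proto-segment is *w.
This points to *bulwabip. Verify forward in each daughter:
Tomeke: *bulwabip > vulwavip > vulwevip  (by unconditioned shift, vowel merger)
Esranic: *bulwabip
  bulwabip → bulvabip   [unconditioned shift]
  bulvabip → bulvobip   [vowel merger]
  giving Esranic bulvobip.
*bulwabip is the unique common source.

*bulwabip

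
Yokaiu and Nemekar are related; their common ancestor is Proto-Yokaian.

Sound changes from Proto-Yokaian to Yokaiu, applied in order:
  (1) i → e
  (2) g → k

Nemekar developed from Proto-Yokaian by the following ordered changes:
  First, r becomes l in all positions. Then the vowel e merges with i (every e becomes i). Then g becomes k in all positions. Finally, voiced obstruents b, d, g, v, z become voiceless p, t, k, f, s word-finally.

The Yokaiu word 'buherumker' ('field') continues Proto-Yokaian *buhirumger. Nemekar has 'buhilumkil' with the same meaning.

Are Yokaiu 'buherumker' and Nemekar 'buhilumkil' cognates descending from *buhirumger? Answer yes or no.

yes

Derive the expected Nemekar reflex of *buhirumger:
Nemekar: *buhirumger
  buhirumger → buhilumgel   [unconditioned shift]
  buhilumgel → buhilumgil   [vowel merger]
  buhilumgil → buhilumkil   [unconditioned shift]
  buhilumkil (rule 4 does not apply)
  giving Nemekar buhilumkil.
Nemekar 'buhilumkil' matches the regular reflex exactly, so the pair is cognate.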